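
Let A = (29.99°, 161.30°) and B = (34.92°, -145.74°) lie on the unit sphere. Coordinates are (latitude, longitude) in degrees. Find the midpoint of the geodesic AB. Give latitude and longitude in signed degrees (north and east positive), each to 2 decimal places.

35.39°, -173.00°

The central angle between A and B is δ = 0.7757 rad.
With f = 0.5, the slerp weights are sin((1−f)δ)/sin δ = 0.5401 and sin(fδ)/sin δ = 0.5401.
Weighted sum of the unit vectors: (0.5401)·(-0.8204,0.2777,0.4998) + (0.5401)·(-0.6777,-0.4616,0.5724) = (-0.8091, -0.0993, 0.5792).
Converting back: φ = atan2(z, √(x²+y²)) = 35.39°, λ = atan2(y, x) = -173.00°.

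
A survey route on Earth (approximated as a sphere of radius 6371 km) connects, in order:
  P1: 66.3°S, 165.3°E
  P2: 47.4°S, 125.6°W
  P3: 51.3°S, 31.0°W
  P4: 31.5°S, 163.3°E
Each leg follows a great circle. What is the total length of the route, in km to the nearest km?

Leg P1→P2: central angle 0.6903 rad, distance 4397.7 km.
Leg P2→P3: central angle 0.9997 rad, distance 6369.3 km.
Leg P3→P4: central angle 1.6798 rad, distance 10702.2 km.
Total: 4397.7 + 6369.3 + 10702.2 ≈ 21469 km.

21469 km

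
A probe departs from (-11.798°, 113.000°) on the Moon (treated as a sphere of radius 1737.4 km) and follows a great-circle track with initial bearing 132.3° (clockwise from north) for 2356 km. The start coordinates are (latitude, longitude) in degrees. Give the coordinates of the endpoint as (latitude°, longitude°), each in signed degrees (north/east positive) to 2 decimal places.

-43.41°, -162.86°

Angular distance δ = d/R = 2356/1737.4 = 1.35605 rad; initial bearing θ = 2.3091 rad.
sin φ₂ = sin φ₁ cos δ + cos φ₁ sin δ cos θ = (-0.2045)(0.2131) + (0.9789)(0.9770)(-0.6730) = -0.6872, so φ₂ = -43.41°.
Δλ = atan2(sin θ sin δ cos φ₁, cos δ − sin φ₁ sin φ₂) = atan2(0.7074, 0.0726) = 84.141°.
λ₂ = 113.000° + 84.141° = 197.14° → -162.86° after wrapping to (−180°, 180°].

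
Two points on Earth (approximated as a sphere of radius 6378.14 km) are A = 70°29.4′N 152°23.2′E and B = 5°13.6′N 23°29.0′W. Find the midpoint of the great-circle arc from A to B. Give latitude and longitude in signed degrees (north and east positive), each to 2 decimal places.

Central angle δ = 1.8192 rad. Interpolating on the sphere with fraction f = 0.5:
P = [sin((1−f)δ)·A + sin(fδ)·B] / sin δ = 0.8142·A + 0.8142·B in Cartesian coordinates,
giving P = (0.5027, -0.1971, 0.8417), i.e. latitude 57.32°, longitude -21.40°.

57.32°, -21.40°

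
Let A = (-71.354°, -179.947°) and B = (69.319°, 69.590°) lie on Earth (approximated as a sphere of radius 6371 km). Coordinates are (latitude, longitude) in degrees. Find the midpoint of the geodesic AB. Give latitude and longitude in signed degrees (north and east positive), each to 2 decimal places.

The central angle between A and B is δ = 2.7543 rad.
With f = 0.5, the slerp weights are sin((1−f)δ)/sin δ = 2.5982 and sin(fδ)/sin δ = 2.5982.
Weighted sum of the unit vectors: (2.5982)·(-0.3197,-0.0003,-0.9475) + (2.5982)·(0.1232,0.3310,0.9356) = (-0.5107, 0.8592, -0.0311).
Converting back: φ = atan2(z, √(x²+y²)) = -1.78°, λ = atan2(y, x) = 120.73°.

-1.78°, 120.73°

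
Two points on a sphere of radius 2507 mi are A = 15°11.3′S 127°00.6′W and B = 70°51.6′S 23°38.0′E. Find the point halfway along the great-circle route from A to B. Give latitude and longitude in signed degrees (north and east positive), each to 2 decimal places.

Central angle δ = 1.5991 rad. Interpolating on the sphere with fraction f = 0.5:
P = [sin((1−f)δ)·A + sin(fδ)·B] / sin δ = 0.7173·A + 0.7173·B in Cartesian coordinates,
giving P = (-0.2012, -0.4585, -0.8656), i.e. latitude -59.95°, longitude -113.70°.

-59.95°, -113.70°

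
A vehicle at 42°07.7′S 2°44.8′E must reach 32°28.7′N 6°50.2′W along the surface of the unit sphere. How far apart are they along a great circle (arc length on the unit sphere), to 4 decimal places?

1.3112

In radians: φ₁ = -0.7353, φ₂ = 0.5669, Δλ = -9.583° = -0.1673 rad.
cos c = sin φ₁ sin φ₂ + cos φ₁ cos φ₂ cos Δλ = (-0.6708)(0.5370) + (0.7416)(0.8436)(0.9860) = 0.25671,
so c = arccos(0.25671) = 1.31118 rad.
On the unit sphere the arc length equals the central angle: 1.3112.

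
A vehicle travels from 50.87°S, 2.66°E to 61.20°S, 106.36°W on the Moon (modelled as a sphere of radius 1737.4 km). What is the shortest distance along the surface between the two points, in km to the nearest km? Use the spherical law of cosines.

Let φ₁ = -0.8878 rad, φ₂ = -1.0681 rad, and Δλ = -1.9028 rad.
cos c = sin φ₁ sin φ₂ + cos φ₁ cos φ₂ cos Δλ = (-0.7757)(-0.8763) + (0.6311)(0.4818)(-0.3259) = 0.58068,
so c = arccos(0.58068) = 0.95123 rad.
Distance = R·c = 1737.4 × 0.9512 ≈ 1653 km.

1653 km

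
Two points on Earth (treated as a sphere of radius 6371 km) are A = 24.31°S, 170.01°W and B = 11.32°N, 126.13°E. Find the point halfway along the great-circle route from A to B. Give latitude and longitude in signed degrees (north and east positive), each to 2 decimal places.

Central angle δ = 1.2526 rad. Interpolating on the sphere with fraction f = 0.5:
P = [sin((1−f)δ)·A + sin(fδ)·B] / sin δ = 0.6171·A + 0.6171·B in Cartesian coordinates,
giving P = (-0.9107, 0.3912, -0.1329), i.e. latitude -7.64°, longitude 156.75°.

-7.64°, 156.75°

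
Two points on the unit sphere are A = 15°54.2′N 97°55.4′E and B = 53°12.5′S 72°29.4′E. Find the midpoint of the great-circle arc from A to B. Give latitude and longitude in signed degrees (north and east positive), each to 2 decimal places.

-19.06°, 88.21°

The central angle between A and B is δ = 1.2653 rad.
With f = 0.5, the slerp weights are sin((1−f)δ)/sin δ = 0.6200 and sin(fδ)/sin δ = 0.6200.
Weighted sum of the unit vectors: (0.6200)·(-0.1326,0.9525,0.2740) + (0.6200)·(0.1802,0.5712,-0.8008) = (0.0295, 0.9447, -0.3266).
Converting back: φ = atan2(z, √(x²+y²)) = -19.06°, λ = atan2(y, x) = 88.21°.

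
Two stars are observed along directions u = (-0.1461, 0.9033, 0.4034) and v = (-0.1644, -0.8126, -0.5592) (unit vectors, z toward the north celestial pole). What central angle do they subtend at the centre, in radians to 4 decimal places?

u·v = -0.9356; |u| = 1.0000, |v| = 1.0000.
cos θ = (u·v)/(|u||v|) = -0.9355, so θ = 2.7806 rad.

2.7806 rad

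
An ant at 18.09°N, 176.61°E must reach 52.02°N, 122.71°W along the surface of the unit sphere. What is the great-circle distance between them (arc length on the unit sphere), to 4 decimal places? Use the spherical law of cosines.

1.0108

Let φ₁ = 0.3157 rad, φ₂ = 0.9079 rad, and Δλ = 1.0591 rad.
cos c = sin φ₁ sin φ₂ + cos φ₁ cos φ₂ cos Δλ = (0.3105)(0.7882) + (0.9506)(0.6154)(0.4897) = 0.53120,
so c = arccos(0.53120) = 1.01078 rad.
On the unit sphere the arc length equals the central angle: 1.0108.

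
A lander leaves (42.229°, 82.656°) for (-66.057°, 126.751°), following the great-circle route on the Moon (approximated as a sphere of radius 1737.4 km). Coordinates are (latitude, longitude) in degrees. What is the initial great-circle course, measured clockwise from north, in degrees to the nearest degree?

162°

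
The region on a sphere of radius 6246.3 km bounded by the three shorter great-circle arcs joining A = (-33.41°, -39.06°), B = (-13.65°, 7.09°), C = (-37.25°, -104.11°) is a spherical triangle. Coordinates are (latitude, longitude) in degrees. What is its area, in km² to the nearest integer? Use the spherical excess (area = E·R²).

Side lengths (central angles): a = 1.7081, b = 0.9102, c = 0.8067 rad; semiperimeter s = 1.7125.
By l'Huilier's theorem, tan(E/4) = √[tan(s/2) tan((s−a)/2) tan((s−b)/2) tan((s−c)/2)], giving spherical excess E = 0.0914 rad.
Area = E·R² = 0.0914 × (6246.3)² ≈ 3565744 km².

3565744 km²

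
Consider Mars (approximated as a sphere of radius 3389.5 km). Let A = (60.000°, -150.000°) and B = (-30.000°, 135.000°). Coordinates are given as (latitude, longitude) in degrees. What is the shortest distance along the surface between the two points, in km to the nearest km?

In radians: φ₁ = 1.0472, φ₂ = -0.5236, Δλ = -75.000° = -1.3090 rad.
cos c = sin φ₁ sin φ₂ + cos φ₁ cos φ₂ cos Δλ = (0.8660)(-0.5000) + (0.5000)(0.8660)(0.2588) = -0.32094,
so c = arccos(-0.32094) = 1.89752 rad.
Distance = R·c = 3389.5 × 1.8975 ≈ 6432 km.

6432 km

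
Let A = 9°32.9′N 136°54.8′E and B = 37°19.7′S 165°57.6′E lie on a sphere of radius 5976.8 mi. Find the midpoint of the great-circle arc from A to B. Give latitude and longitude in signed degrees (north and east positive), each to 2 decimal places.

Central angle δ = 0.9460 rad. Interpolating on the sphere with fraction f = 0.5:
P = [sin((1−f)δ)·A + sin(fδ)·B] / sin δ = 0.5617·A + 0.5617·B in Cartesian coordinates,
giving P = (-0.8378, 0.4867, -0.2474), i.e. latitude -14.32°, longitude 149.85°.

-14.32°, 149.85°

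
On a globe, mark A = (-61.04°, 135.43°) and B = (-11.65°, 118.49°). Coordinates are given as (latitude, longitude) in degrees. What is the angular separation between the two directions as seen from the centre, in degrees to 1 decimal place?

50.9°

With latitudes φ₁ = -61.040°, φ₂ = -11.650° and longitude difference Δλ = -16.940°:
cos c = sin φ₁ sin φ₂ + cos φ₁ cos φ₂ cos Δλ = (-0.8750)(-0.2019) + (0.4842)(0.9794)(0.9566) = 0.63033,
so c = arccos(0.63033) = 0.88882 rad.
So the angular separation is 50.9°.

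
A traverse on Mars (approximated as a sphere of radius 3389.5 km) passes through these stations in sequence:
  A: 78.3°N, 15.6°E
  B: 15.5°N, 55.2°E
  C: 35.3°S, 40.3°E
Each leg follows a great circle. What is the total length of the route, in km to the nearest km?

Leg A→B: central angle 1.1459 rad, distance 3883.9 km.
Leg B→C: central angle 0.9203 rad, distance 3119.3 km.
Total: 3883.9 + 3119.3 ≈ 7003 km.

7003 km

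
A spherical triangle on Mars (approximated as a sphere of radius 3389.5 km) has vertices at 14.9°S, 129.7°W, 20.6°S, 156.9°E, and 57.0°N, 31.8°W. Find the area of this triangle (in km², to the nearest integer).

26095612 km²

Side lengths (central angles): a = 2.4965, b = 1.8629, c = 1.2144 rad; semiperimeter s = 2.7869.
By l'Huilier's theorem, tan(E/4) = √[tan(s/2) tan((s−a)/2) tan((s−b)/2) tan((s−c)/2)], giving spherical excess E = 2.2714 rad.
Area = E·R² = 2.2714 × (3389.5)² ≈ 26095612 km².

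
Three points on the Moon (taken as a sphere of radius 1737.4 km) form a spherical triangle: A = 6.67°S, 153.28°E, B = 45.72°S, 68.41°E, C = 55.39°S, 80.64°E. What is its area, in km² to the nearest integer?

437467 km²

Side lengths (central angles): a = 0.2159, b = 1.3037, c = 1.4251 rad; semiperimeter s = 1.4723.
By l'Huilier's theorem, tan(E/4) = √[tan(s/2) tan((s−a)/2) tan((s−b)/2) tan((s−c)/2)], giving spherical excess E = 0.1449 rad.
Area = E·R² = 0.1449 × (1737.4)² ≈ 437467 km².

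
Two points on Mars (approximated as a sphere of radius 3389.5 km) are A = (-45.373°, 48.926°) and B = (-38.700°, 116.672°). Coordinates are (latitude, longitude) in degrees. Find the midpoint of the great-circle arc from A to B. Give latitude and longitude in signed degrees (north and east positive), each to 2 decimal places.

-47.34°, 84.82°

The central angle between A and B is δ = 0.8598 rad.
With f = 0.5, the slerp weights are sin((1−f)δ)/sin δ = 0.5500 and sin(fδ)/sin δ = 0.5500.
Weighted sum of the unit vectors: (0.5500)·(0.4616,0.5296,-0.7117) + (0.5500)·(-0.3503,0.6974,-0.6252) = (0.0612, 0.6749, -0.7354).
Converting back: φ = atan2(z, √(x²+y²)) = -47.34°, λ = atan2(y, x) = 84.82°.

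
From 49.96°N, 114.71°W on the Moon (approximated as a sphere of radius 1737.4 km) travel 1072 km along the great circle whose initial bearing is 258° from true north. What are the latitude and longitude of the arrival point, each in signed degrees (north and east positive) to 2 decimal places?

Angular distance δ = d/R = 1072/1737.4 = 0.61701 rad; initial bearing θ = 4.5029 rad.
sin φ₂ = sin φ₁ cos δ + cos φ₁ sin δ cos θ = (0.7656)(0.8156) + (0.6433)(0.5786)(-0.2079) = 0.5470, so φ₂ = 33.16°.
Δλ = atan2(sin θ sin δ cos φ₁, cos δ − sin φ₁ sin φ₂) = atan2(-0.3641, 0.3968) = -42.539°.
λ₂ = -114.710° − 42.539° = -157.25°.

33.16°, -157.25°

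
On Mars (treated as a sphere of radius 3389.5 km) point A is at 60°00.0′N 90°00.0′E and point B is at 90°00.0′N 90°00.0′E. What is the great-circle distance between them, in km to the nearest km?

With latitudes φ₁ = 60.000°, φ₂ = 90.000° and longitude difference Δλ = 0.000°:
cos c = sin φ₁ sin φ₂ + cos φ₁ cos φ₂ cos Δλ = (0.8660)(1.0000) + (0.5000)(0.0000)(1.0000) = 0.86603,
so c = arccos(0.86603) = 0.52360 rad.
Distance = R·c = 3389.5 × 0.5236 ≈ 1775 km.

1775 km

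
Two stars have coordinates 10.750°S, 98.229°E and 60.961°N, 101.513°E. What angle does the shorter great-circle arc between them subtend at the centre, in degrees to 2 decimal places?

Let φ₁ = -0.1876 rad, φ₂ = 1.0640 rad, and Δλ = 0.0573 rad.
Haversine: a = sin²(Δφ/2) + cos φ₁ cos φ₂ sin²(Δλ/2) = 0.3431 + (0.9825)(0.4854)(0.0008) = 0.34349.
Central angle c = 2·arcsin(√a) = 1.25242 rad.
So the angular separation is 71.76°.

71.76°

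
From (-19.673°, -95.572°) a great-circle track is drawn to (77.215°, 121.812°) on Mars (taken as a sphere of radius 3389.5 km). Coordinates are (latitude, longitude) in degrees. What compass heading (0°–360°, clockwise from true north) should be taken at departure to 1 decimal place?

Δλ = -142.616° = -2.4891 rad.
y = sin Δλ · cos φ₂ = (-0.6072)(0.2213) = -0.1344
x = cos φ₁ sin φ₂ − sin φ₁ cos φ₂ cos Δλ = (0.9416)(0.9752) − (-0.3367)(0.2213)(-0.7946) = 0.8591
θ = atan2(y, x) = -8.89°; adding 360° gives 351.1°.

351.1°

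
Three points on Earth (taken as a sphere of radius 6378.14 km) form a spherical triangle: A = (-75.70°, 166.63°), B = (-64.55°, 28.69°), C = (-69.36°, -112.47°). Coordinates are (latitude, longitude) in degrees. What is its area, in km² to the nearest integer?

Side lengths (central angles): a = 0.7568, b = 0.4012, c = 0.6498 rad; semiperimeter s = 0.9039.
By l'Huilier's theorem, tan(E/4) = √[tan(s/2) tan((s−a)/2) tan((s−b)/2) tan((s−c)/2)], giving spherical excess E = 0.1370 rad.
Area = E·R² = 0.1370 × (6378.14)² ≈ 5572159 km².

5572159 km²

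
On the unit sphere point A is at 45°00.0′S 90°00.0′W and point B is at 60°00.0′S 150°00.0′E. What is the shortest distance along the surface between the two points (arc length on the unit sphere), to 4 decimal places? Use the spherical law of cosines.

1.1201

Let φ₁ = -0.7854 rad, φ₂ = -1.0472 rad, and Δλ = -2.0944 rad.
cos c = sin φ₁ sin φ₂ + cos φ₁ cos φ₂ cos Δλ = (-0.7071)(-0.8660) + (0.7071)(0.5000)(-0.5000) = 0.43560,
so c = arccos(0.43560) = 1.12010 rad.
On the unit sphere the arc length equals the central angle: 1.1201.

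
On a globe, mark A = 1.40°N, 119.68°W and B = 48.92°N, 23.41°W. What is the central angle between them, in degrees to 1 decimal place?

93.1°

In radians: φ₁ = 0.0244, φ₂ = 0.8538, Δλ = 96.270° = 1.6802 rad.
Haversine: a = sin²(Δφ/2) + cos φ₁ cos φ₂ sin²(Δλ/2) = 0.1623 + (0.9997)(0.6571)(0.5546) = 0.52666.
Central angle c = 2·arcsin(√a) = 1.62415 rad.
So the angular separation is 93.1°.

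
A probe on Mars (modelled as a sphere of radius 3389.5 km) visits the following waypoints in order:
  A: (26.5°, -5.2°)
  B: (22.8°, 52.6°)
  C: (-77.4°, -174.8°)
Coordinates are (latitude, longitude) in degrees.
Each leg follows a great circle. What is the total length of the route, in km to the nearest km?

Leg A→B: central angle 0.9115 rad, distance 3089.6 km.
Leg B→C: central angle 2.1110 rad, distance 7155.2 km.
Total: 3089.6 + 7155.2 ≈ 10245 km.

10245 km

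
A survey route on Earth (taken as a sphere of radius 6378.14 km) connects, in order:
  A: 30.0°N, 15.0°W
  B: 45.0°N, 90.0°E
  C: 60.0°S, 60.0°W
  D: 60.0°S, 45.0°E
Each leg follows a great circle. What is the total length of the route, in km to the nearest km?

Leg A→B: central angle 1.3745 rad, distance 8766.6 km.
Leg B→C: central angle 2.7352 rad, distance 17445.6 km.
Leg C→D: central angle 0.8158 rad, distance 5203.2 km.
Total: 8766.6 + 17445.6 + 5203.2 ≈ 31415 km.

31415 km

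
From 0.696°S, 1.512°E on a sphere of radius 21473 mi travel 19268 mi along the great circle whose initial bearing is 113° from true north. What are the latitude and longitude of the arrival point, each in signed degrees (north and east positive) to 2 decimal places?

-18.24°, 50.76°

Angular distance δ = d/R = 19268/21473 = 0.89731 rad; initial bearing θ = 1.9722 rad.
sin φ₂ = sin φ₁ cos δ + cos φ₁ sin δ cos θ = (-0.0121)(0.6237) + (0.9999)(0.7817)(-0.3907) = -0.3130, so φ₂ = -18.24°.
Δλ = atan2(sin θ sin δ cos φ₁, cos δ − sin φ₁ sin φ₂) = atan2(0.7195, 0.6199) = 49.251°.
λ₂ = 1.512° + 49.251° = 50.76°.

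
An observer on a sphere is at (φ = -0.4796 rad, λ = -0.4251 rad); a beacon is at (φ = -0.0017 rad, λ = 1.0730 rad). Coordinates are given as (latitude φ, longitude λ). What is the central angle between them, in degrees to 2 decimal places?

In radians: φ₁ = -0.4796, φ₂ = -0.0017, Δλ = 85.835° = 1.4981 rad.
cos c = sin φ₁ sin φ₂ + cos φ₁ cos φ₂ cos Δλ = (-0.4614)(-0.0017) + (0.8872)(1.0000)(0.0726) = 0.06522,
so c = arccos(0.06522) = 1.50553 rad.
So the angular separation is 86.26°.

86.26°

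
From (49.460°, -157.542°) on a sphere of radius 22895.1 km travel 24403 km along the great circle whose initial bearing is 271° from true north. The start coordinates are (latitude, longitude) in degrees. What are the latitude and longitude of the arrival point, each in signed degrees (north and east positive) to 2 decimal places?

Angular distance δ = d/R = 24403/22895.1 = 1.06586 rad; initial bearing θ = 4.7298 rad.
sin φ₂ = sin φ₁ cos δ + cos φ₁ sin δ cos θ = (0.7600)(0.4838) + (0.6500)(0.8752)(0.0175) = 0.3776, so φ₂ = 22.18°.
Δλ = atan2(sin θ sin δ cos φ₁, cos δ − sin φ₁ sin φ₂) = atan2(-0.5688, 0.1968) = -70.912°.
λ₂ = -157.542° − 70.912° = -228.45° → 131.55° after wrapping to (−180°, 180°].

22.18°, 131.55°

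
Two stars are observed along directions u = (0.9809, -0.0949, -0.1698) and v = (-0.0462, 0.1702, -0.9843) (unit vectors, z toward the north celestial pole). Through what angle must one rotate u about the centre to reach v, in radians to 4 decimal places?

1.4649 rad

u·v = 0.1057; |u| = 1.0000, |v| = 1.0000.
cos θ = (u·v)/(|u||v|) = 0.1057, so θ = 1.4649 rad.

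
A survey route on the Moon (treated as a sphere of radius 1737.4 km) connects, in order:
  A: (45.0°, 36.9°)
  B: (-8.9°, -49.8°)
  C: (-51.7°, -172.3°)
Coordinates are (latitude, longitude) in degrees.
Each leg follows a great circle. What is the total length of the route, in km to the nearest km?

5942 km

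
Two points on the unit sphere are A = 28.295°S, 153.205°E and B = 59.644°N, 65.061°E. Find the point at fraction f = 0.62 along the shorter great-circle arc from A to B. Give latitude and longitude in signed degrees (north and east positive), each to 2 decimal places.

32.11°, 115.57°

Central angle δ = 1.9764 rad. Interpolating on the sphere with fraction f = 0.62:
P = [sin((1−f)δ)·A + sin(fδ)·B] / sin δ = 0.7427·A + 1.0240·B in Cartesian coordinates,
giving P = (-0.3655, 0.7641, 0.5316), i.e. latitude 32.11°, longitude 115.57°.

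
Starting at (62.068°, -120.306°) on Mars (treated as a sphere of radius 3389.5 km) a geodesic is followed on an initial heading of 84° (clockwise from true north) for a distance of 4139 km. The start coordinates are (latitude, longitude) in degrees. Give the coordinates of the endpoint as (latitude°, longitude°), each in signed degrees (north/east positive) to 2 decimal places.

Angular distance δ = d/R = 4139/3389.5 = 1.22112 rad; initial bearing θ = 1.4661 rad.
sin φ₂ = sin φ₁ cos δ + cos φ₁ sin δ cos θ = (0.8835)(0.3426) + (0.4684)(0.9395)(0.1045) = 0.3487, so φ₂ = 20.41°.
Δλ = atan2(sin θ sin δ cos φ₁, cos δ − sin φ₁ sin φ₂) = atan2(0.4377, 0.0345) = 85.489°.
λ₂ = -120.306° + 85.489° = -34.82°.

20.41°, -34.82°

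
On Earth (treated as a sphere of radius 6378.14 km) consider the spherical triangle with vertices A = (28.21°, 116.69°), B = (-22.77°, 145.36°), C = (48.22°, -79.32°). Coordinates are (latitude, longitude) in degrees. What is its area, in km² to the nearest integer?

Side lengths (central angles): a = 2.3825, b = 1.7843, c = 1.0122 rad; semiperimeter s = 2.5895.
By l'Huilier's theorem, tan(E/4) = √[tan(s/2) tan((s−a)/2) tan((s−b)/2) tan((s−c)/2)], giving spherical excess E = 1.5098 rad.
Area = E·R² = 1.5098 × (6378.14)² ≈ 61419092 km².

61419092 km²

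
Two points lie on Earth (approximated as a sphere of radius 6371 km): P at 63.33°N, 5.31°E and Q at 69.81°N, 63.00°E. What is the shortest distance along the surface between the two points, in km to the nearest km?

2541 km

Let φ₁ = 1.1053 rad, φ₂ = 1.2184 rad, and Δλ = 1.0069 rad.
cos c = sin φ₁ sin φ₂ + cos φ₁ cos φ₂ cos Δλ = (0.8936)(0.9386) + (0.4489)(0.3451)(0.5345) = 0.92150,
so c = arccos(0.92150) = 0.39887 rad.
Distance = R·c = 6371 × 0.3989 ≈ 2541 km.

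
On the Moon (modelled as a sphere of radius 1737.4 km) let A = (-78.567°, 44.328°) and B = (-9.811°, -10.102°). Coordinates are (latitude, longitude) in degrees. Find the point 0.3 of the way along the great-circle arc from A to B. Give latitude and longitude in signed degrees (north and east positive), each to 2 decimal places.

-60.12°, 5.22°

The central angle between A and B is δ = 1.2863 rad.
With f = 0.3, the slerp weights are sin((1−f)δ)/sin δ = 0.8164 and sin(fδ)/sin δ = 0.3922.
Weighted sum of the unit vectors: (0.8164)·(0.1418,0.1385,-0.9802) + (0.3922)·(0.9701,-0.1728,-0.1704) = (0.4962, 0.0453, -0.8670).
Converting back: φ = atan2(z, √(x²+y²)) = -60.12°, λ = atan2(y, x) = 5.22°.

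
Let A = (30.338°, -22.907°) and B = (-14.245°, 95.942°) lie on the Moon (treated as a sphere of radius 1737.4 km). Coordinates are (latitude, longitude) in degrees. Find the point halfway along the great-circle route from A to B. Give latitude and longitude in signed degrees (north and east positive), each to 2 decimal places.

Central angle δ = 2.1269 rad. Interpolating on the sphere with fraction f = 0.5:
P = [sin((1−f)δ)·A + sin(fδ)·B] / sin δ = 1.0291·A + 1.0291·B in Cartesian coordinates,
giving P = (0.7149, 0.6464, 0.2666), i.e. latitude 15.46°, longitude 42.12°.

15.46°, 42.12°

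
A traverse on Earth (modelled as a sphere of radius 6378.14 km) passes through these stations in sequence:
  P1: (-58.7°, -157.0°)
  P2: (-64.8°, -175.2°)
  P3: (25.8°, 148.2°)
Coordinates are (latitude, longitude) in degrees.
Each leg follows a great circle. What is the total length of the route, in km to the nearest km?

11737 km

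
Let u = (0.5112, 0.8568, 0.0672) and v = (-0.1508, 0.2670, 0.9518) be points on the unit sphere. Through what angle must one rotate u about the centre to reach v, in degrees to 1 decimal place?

77.5°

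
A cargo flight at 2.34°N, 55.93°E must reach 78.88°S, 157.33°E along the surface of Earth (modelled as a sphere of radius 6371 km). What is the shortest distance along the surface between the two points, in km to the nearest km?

10506 km

Let φ₁ = 0.0408 rad, φ₂ = -1.3767 rad, and Δλ = 1.7698 rad.
cos c = sin φ₁ sin φ₂ + cos φ₁ cos φ₂ cos Δλ = (0.0408)(-0.9812) + (0.9992)(0.1929)(-0.1977) = -0.07815,
so c = arccos(-0.07815) = 1.64903 rad.
Distance = R·c = 6371 × 1.6490 ≈ 10506 km.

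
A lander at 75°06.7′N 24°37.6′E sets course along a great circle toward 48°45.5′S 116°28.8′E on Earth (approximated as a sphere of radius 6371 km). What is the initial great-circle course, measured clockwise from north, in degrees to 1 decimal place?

With φ₁ = 1.3109, φ₂ = -0.8510, Δλ = 1.6031 rad, the forward-azimuth formula gives
θ = atan2( sin Δλ cos φ₂ , cos φ₁ sin φ₂ − sin φ₁ cos φ₂ cos Δλ ) = atan2(0.6589, -0.1726) = 104.68°.
So the initial bearing is 104.7°.

104.7°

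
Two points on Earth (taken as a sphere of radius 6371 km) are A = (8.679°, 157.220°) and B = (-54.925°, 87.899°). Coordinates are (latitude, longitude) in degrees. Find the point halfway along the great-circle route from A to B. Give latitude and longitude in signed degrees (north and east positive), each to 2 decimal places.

Central angle δ = 1.4936 rad. Interpolating on the sphere with fraction f = 0.5:
P = [sin((1−f)δ)·A + sin(fδ)·B] / sin δ = 0.6813·A + 0.6813·B in Cartesian coordinates,
giving P = (-0.6066, 0.6520, -0.4548), i.e. latitude -27.05°, longitude 132.93°.

-27.05°, 132.93°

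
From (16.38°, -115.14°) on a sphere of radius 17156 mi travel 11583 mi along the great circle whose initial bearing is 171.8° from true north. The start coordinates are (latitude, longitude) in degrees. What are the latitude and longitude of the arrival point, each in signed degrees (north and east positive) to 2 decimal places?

-21.92°, -109.63°

Angular distance δ = d/R = 11583/17156 = 0.67516 rad; initial bearing θ = 2.9985 rad.
sin φ₂ = sin φ₁ cos δ + cos φ₁ sin δ cos θ = (0.2820)(0.7806) + (0.9594)(0.6250)(-0.9898) = -0.3734, so φ₂ = -21.92°.
Δλ = atan2(sin θ sin δ cos φ₁, cos δ − sin φ₁ sin φ₂) = atan2(0.0855, 0.8859) = 5.514°.
λ₂ = -115.140° + 5.514° = -109.63°.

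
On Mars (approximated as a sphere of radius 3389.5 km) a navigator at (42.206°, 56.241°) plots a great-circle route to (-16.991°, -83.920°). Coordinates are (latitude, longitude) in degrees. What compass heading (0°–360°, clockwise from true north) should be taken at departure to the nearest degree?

With φ₁ = 0.7366, φ₂ = -0.2965, Δλ = -2.4463 rad, the forward-azimuth formula gives
θ = atan2( sin Δλ cos φ₂ , cos φ₁ sin φ₂ − sin φ₁ cos φ₂ cos Δλ ) = atan2(-0.6127, 0.2769) = -65.68°.
Adding 360° brings this into [0°, 360°): 294°.

294°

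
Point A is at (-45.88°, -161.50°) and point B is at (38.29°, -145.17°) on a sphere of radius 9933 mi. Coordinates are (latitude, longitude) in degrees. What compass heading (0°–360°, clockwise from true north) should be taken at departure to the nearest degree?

13°

With φ₁ = -0.8008, φ₂ = 0.6683, Δλ = 0.2850 rad, the forward-azimuth formula gives
θ = atan2( sin Δλ cos φ₂ , cos φ₁ sin φ₂ − sin φ₁ cos φ₂ cos Δλ ) = atan2(0.2207, 0.9721) = 12.79°.
So the initial bearing is 13°.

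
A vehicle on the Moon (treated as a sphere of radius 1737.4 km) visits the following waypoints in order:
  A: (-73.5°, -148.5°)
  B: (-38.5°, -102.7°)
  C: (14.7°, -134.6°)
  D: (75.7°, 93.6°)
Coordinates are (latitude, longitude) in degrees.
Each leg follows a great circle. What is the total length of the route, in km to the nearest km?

Leg A→B: central angle 0.7199 rad, distance 1250.8 km.
Leg B→C: central angle 1.0648 rad, distance 1849.9 km.
Leg C→D: central angle 1.4840 rad, distance 2578.4 km.
Total: 1250.8 + 1849.9 + 2578.4 ≈ 5679 km.

5679 km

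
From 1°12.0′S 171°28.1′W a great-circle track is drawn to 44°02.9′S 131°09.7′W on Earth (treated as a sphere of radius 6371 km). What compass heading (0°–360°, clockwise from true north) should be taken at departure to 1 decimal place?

Δλ = 40.307° = 0.7035 rad.
y = sin Δλ · cos φ₂ = (0.6469)(0.7188) = 0.4649
x = cos φ₁ sin φ₂ − sin φ₁ cos φ₂ cos Δλ = (0.9998)(-0.6953) − (-0.0209)(0.7188)(0.7626) = -0.6836
θ = atan2(y, x) = 145.78°, so the bearing is 145.8°.

145.8°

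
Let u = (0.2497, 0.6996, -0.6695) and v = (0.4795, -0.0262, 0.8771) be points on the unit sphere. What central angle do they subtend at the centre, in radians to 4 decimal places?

u·v = -0.4858; |u| = 1.0000, |v| = 1.0000.
cos θ = (u·v)/(|u||v|) = -0.4858, so θ = 2.0781 rad.

2.0781 rad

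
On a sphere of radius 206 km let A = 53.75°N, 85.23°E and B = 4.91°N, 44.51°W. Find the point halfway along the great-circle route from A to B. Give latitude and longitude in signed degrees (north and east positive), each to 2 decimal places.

49.29°, -8.18°

Central angle δ = 1.8835 rad. Interpolating on the sphere with fraction f = 0.5:
P = [sin((1−f)δ)·A + sin(fδ)·B] / sin δ = 0.8498·A + 0.8498·B in Cartesian coordinates,
giving P = (0.6456, -0.0928, 0.7580), i.e. latitude 49.29°, longitude -8.18°.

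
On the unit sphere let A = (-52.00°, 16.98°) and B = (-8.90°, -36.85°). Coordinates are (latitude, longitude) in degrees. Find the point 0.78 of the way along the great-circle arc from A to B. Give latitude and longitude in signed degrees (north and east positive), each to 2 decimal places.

-19.88°, -28.77°

Central angle δ = 1.0691 rad. Interpolating on the sphere with fraction f = 0.78:
P = [sin((1−f)δ)·A + sin(fδ)·B] / sin δ = 0.2658·A + 0.8446·B in Cartesian coordinates,
giving P = (0.8243, -0.4527, -0.3401), i.e. latitude -19.88°, longitude -28.77°.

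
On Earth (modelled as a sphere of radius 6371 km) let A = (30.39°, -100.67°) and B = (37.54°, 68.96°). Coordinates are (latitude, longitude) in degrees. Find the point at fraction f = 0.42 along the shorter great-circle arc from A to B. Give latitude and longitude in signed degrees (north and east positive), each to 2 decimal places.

Central angle δ = 1.9440 rad. Interpolating on the sphere with fraction f = 0.42:
P = [sin((1−f)δ)·A + sin(fδ)·B] / sin δ = 0.9701·A + 0.7826·B in Cartesian coordinates,
giving P = (0.0678, -0.2432, 0.9676), i.e. latitude 75.38°, longitude -74.41°.

75.38°, -74.41°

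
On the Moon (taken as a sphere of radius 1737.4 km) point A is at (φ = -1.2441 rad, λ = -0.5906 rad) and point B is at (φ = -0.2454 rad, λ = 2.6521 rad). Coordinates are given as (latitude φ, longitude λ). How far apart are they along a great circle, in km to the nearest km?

In radians: φ₁ = -1.2441, φ₂ = -0.2454, Δλ = -174.207° = -3.0405 rad.
cos c = sin φ₁ sin φ₂ + cos φ₁ cos φ₂ cos Δλ = (-0.9471)(-0.2429) + (0.3209)(0.9700)(-0.9949) = -0.07962,
so c = arccos(-0.07962) = 1.65050 rad.
Distance = R·c = 1737.4 × 1.6505 ≈ 2868 km.

2868 km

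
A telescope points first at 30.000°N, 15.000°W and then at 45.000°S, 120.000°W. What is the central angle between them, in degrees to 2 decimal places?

In radians: φ₁ = 0.5236, φ₂ = -0.7854, Δλ = -105.000° = -1.8326 rad.
Haversine: a = sin²(Δφ/2) + cos φ₁ cos φ₂ sin²(Δλ/2) = 0.3706 + (0.8660)(0.7071)(0.6294) = 0.75602.
Central angle c = 2·arcsin(√a) = 2.10836 rad.
So the angular separation is 120.80°.

120.80°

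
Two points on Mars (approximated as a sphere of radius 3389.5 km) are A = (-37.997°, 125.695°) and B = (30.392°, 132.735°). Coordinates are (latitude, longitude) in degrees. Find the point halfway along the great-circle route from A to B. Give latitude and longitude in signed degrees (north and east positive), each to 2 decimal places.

The central angle between A and B is δ = 1.1991 rad.
With f = 0.5, the slerp weights are sin((1−f)δ)/sin δ = 0.6056 and sin(fδ)/sin δ = 0.6056.
Weighted sum of the unit vectors: (0.6056)·(-0.4598,0.6400,-0.6156) + (0.6056)·(-0.5854,0.6336,0.5059) = (-0.6330, 0.7713, -0.0664).
Converting back: φ = atan2(z, √(x²+y²)) = -3.81°, λ = atan2(y, x) = 129.37°.

-3.81°, 129.37°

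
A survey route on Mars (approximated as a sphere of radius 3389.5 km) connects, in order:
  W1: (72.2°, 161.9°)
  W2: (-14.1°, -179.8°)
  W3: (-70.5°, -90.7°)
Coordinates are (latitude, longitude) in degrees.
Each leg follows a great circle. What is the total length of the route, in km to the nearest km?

Leg W1→W2: central angle 1.5212 rad, distance 5156.2 km.
Leg W2→W3: central angle 1.3339 rad, distance 4521.1 km.
Total: 5156.2 + 4521.1 ≈ 9677 km.

9677 km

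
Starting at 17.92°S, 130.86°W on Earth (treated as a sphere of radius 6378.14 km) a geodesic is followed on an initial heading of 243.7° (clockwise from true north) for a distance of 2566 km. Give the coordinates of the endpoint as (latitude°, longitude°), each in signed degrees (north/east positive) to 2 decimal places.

Angular distance δ = d/R = 2566/6378.14 = 0.40231 rad; initial bearing θ = 4.2534 rad.
sin φ₂ = sin φ₁ cos δ + cos φ₁ sin δ cos θ = (-0.3077)(0.9202) + (0.9515)(0.3915)(-0.4431) = -0.4482, so φ₂ = -26.63°.
Δλ = atan2(sin θ sin δ cos φ₁, cos δ − sin φ₁ sin φ₂) = atan2(-0.3340, 0.7823) = -23.120°.
λ₂ = -130.860° − 23.120° = -153.98°.

-26.63°, -153.98°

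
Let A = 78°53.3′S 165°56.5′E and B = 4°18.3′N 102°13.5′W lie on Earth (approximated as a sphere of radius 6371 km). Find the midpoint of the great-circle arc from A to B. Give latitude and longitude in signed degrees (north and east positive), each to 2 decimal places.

-41.91°, -113.22°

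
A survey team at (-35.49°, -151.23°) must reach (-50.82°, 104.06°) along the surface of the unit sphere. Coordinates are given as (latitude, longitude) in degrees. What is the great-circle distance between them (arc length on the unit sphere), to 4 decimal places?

1.2457

With latitudes φ₁ = -35.490°, φ₂ = -50.820° and longitude difference Δλ = -104.710°:
Haversine: a = sin²(Δφ/2) + cos φ₁ cos φ₂ sin²(Δλ/2) = 0.0178 + (0.8142)(0.6318)(0.6270) = 0.34029.
Central angle c = 2·arcsin(√a) = 1.24569 rad.
On the unit sphere the arc length equals the central angle: 1.2457.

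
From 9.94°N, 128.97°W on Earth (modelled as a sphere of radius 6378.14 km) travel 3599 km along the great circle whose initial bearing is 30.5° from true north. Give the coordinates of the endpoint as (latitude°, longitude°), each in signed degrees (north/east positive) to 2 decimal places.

36.85°, -109.14°

Angular distance δ = d/R = 3599/6378.14 = 0.56427 rad; initial bearing θ = 0.5323 rad.
sin φ₂ = sin φ₁ cos δ + cos φ₁ sin δ cos θ = (0.1726)(0.8450) + (0.9850)(0.5348)(0.8616) = 0.5997, so φ₂ = 36.85°.
Δλ = atan2(sin θ sin δ cos φ₁, cos δ − sin φ₁ sin φ₂) = atan2(0.2674, 0.7415) = 19.829°.
λ₂ = -128.970° + 19.829° = -109.14°.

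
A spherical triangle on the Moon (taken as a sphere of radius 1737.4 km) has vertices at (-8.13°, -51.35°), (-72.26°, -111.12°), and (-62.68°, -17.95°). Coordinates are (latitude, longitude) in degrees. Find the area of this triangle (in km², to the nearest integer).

Side lengths (central angles): a = 0.5763, b = 1.0415, c = 1.2802 rad; semiperimeter s = 1.4490.
By l'Huilier's theorem, tan(E/4) = √[tan(s/2) tan((s−a)/2) tan((s−b)/2) tan((s−c)/2)], giving spherical excess E = 0.3389 rad.
Area = E·R² = 0.3389 × (1737.4)² ≈ 1023100 km².

1023100 km²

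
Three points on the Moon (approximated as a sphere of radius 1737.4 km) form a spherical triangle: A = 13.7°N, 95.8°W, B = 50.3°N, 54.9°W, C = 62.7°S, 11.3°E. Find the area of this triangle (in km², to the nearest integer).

Side lengths (central angles): a = 2.1718, b = 1.9193, c = 0.8615 rad; semiperimeter s = 2.4763.
By l'Huilier's theorem, tan(E/4) = √[tan(s/2) tan((s−a)/2) tan((s−b)/2) tan((s−c)/2)], giving spherical excess E = 1.3974 rad.
Area = E·R² = 1.3974 × (1737.4)² ≈ 4218008 km².

4218008 km²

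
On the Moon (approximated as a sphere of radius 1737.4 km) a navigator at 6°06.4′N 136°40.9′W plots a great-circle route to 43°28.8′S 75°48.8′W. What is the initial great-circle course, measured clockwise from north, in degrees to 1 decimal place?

138.7°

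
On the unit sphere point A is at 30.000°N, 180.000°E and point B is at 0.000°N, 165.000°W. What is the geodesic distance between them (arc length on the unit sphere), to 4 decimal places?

With latitudes φ₁ = 30.000°, φ₂ = 0.000° and longitude difference Δλ = 15.000°:
cos c = sin φ₁ sin φ₂ + cos φ₁ cos φ₂ cos Δλ = (0.5000)(0.0000) + (0.8660)(1.0000)(0.9659) = 0.83652,
so c = arccos(0.83652) = 0.57990 rad.
On the unit sphere the arc length equals the central angle: 0.5799.

0.5799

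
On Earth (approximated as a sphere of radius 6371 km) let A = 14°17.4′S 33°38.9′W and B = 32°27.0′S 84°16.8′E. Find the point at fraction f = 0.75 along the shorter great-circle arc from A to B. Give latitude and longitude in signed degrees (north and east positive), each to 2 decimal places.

The central angle between A and B is δ = 1.8241 rad.
With f = 0.75, the slerp weights are sin((1−f)δ)/sin δ = 0.4549 and sin(fδ)/sin δ = 1.0118.
Weighted sum of the unit vectors: (0.4549)·(0.8067,-0.5369,-0.2468) + (1.0118)·(0.0841,0.8397,-0.5366) = (0.4521, 0.6053, -0.6552).
Converting back: φ = atan2(z, √(x²+y²)) = -40.93°, λ = atan2(y, x) = 53.25°.

-40.93°, 53.25°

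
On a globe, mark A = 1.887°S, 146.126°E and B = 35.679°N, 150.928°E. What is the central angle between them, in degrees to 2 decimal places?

37.83°

With latitudes φ₁ = -1.887°, φ₂ = 35.679° and longitude difference Δλ = 4.802°:
cos c = sin φ₁ sin φ₂ + cos φ₁ cos φ₂ cos Δλ = (-0.0329)(0.5832) + (0.9995)(0.8123)(0.9965) = 0.78980,
so c = arccos(0.78980) = 0.66031 rad.
So the angular separation is 37.83°.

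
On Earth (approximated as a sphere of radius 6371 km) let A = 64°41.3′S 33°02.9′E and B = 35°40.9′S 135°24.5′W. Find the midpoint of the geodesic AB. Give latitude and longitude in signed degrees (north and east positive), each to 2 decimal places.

-74.85°, -123.14°

Central angle δ = 1.3827 rad. Interpolating on the sphere with fraction f = 0.5:
P = [sin((1−f)δ)·A + sin(fδ)·B] / sin δ = 0.6490·A + 0.6490·B in Cartesian coordinates,
giving P = (-0.1428, -0.2188, -0.9653), i.e. latitude -74.85°, longitude -123.14°.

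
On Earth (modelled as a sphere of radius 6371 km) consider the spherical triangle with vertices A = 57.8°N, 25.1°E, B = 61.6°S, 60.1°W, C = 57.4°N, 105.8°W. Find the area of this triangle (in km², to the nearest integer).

94627586 km²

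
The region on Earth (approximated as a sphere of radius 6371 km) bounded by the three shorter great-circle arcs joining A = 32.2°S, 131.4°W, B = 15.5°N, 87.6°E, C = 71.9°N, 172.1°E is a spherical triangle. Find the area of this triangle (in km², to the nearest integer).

Side lengths (central angles): a = 1.2842, b = 1.9406, c = 2.4593 rad; semiperimeter s = 2.8420.
By l'Huilier's theorem, tan(E/4) = √[tan(s/2) tan((s−a)/2) tan((s−b)/2) tan((s−c)/2)], giving spherical excess E = 2.6574 rad.
Area = E·R² = 2.6574 × (6371)² ≈ 107862577 km².

107862577 km²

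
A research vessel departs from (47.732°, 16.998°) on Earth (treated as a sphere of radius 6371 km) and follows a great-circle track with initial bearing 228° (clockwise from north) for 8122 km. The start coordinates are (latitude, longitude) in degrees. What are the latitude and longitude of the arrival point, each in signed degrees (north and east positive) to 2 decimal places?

-12.40°, -29.70°

Angular distance δ = d/R = 8122/6371 = 1.27484 rad; initial bearing θ = 3.9794 rad.
sin φ₂ = sin φ₁ cos δ + cos φ₁ sin δ cos θ = (0.7400)(0.2917) + (0.6726)(0.9565)(-0.6691) = -0.2147, so φ₂ = -12.40°.
Δλ = atan2(sin θ sin δ cos φ₁, cos δ − sin φ₁ sin φ₂) = atan2(-0.4781, 0.4505) = -46.702°.
λ₂ = 16.998° − 46.702° = -29.70°.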